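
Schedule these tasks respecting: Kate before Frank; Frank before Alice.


Constraints: Kate before Frank; Frank before Alice
Method: repeatedly schedule the remaining task that has no remaining task required before it.
  Step 1: remaining {Frank, Alice, Kate}; every task except Kate still has a predecessor pending → schedule Kate.
  Step 2: remaining {Frank, Alice}; every task except Frank still has a predecessor pending → schedule Frank.
  Step 3: only Alice remains → schedule Alice.
Resulting order:

Kate → Frank → Alice


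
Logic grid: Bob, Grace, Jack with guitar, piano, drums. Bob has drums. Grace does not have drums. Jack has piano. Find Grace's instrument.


From clues:
  Jack → piano
  Bob → drums
By elimination, Grace gets the remaining.

guitar


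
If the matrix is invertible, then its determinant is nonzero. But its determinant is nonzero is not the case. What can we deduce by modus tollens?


Modus tollens: P → Q, ¬Q ⊢ ¬P
P: the matrix is invertible
Q: its determinant is nonzero
We have P → Q and Q is false.
By modus tollens, P must be false.

It is not the case that the matrix is invertible


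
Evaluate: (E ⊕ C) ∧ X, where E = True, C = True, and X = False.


E = True, C = True, X = False
Step 1: E ⊕ C = True XOR True = False
Step 2: False ∧ X = False AND False = False
XOR true when exactly one of E,C is true; then AND with X.

False


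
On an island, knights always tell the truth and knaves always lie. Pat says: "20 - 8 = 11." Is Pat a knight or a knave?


Statement: "20 - 8 = 11."
Actual: 20 - 8 = 12
Claimed: 11
Statement is FALSE → Pat lies → Knave

Knave


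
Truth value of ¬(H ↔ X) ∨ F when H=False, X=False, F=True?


H = False, X = False, F = True
Expression: ¬(H ↔ X) ∨ F
Step 1: H ↔ X = (False iff False) = True
Step 2: ¬(H ↔ X) = NOT True = False
Step 3: (False) ∨ F = False OR True = True

True


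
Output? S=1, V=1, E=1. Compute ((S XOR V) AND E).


S XOR V = 1^1 = 0
0 AND 1 = 0

0


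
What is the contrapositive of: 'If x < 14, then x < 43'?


Original: If x < 14, then x < 43
Contrapositive: If ¬Q, then ¬P
Negate Q: not (x < 43)
Negate P: not (x < 14)

If not (x < 43), then not (x < 14).


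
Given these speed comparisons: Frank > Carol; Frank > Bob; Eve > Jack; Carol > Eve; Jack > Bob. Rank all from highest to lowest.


Constraints: Frank > Carol; Frank > Bob; Eve > Jack; Carol > Eve; Jack > Bob
Method: at each step, the next-highest is the one remaining person who never appears on the smaller side of a constraint between remaining people.
  Step 1: remaining {Bob, Frank, Jack, Carol, Eve}; on the smaller side: {Bob, Jack, Carol, Eve} → Frank is next (Frank > Carol; Frank > Bob).
  Step 2: remaining {Bob, Jack, Carol, Eve}; on the smaller side: {Bob, Jack, Eve} → Carol is next (Carol > Eve).
  Step 3: remaining {Bob, Jack, Eve}; on the smaller side: {Bob, Jack} → Eve is next (Eve > Jack).
  Step 4: remaining {Bob, Jack}; on the smaller side: {Bob} → Jack is next (Jack > Bob).
  Step 5: only Bob remains → lowest.
Final ranking (highest to lowest):

Frank > Carol > Eve > Jack > Bob


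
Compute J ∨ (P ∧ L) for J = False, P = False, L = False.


J = False, P = False, L = False
Step 1: P ∧ L = False AND False = False
Step 2: J ∨ False = False OR False = False
AND evaluated first (higher precedence); then OR applied.

False


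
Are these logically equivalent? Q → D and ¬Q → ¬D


Expression 1: Q → D
Expression 2: ¬Q → ¬D
Truth table (Q D | Expr1 Expr2):
  T T |   T     T
  T F |   F     T   ← differ
  F T |   T     F   ← differ
  F F |   T     T
Counterexample: Q=T, D=F gives Expr1 = F but Expr2 = T, so the expressions are NOT logically equivalent.

No


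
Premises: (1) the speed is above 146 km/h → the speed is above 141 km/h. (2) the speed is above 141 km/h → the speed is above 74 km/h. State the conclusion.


Hypothetical syllogism: P → Q, Q → R ⊢ P → R
Premise 1: the speed is above 146 km/h → the speed is above 141 km/h
Premise 2: the speed is above 141 km/h → the speed is above 74 km/h
Chain the implications: the middle term (the speed is above 141 km/h) links the two.
Conclusion: If the speed is above 146 km/h, then the speed is above 74 km/h.

If the speed is above 146 km/h, then the speed is above 74 km/h.


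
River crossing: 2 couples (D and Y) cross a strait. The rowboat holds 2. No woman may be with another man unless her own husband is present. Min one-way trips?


Label couples D and Y.
1. WD+WY → (far: WD,WY; near: HD,HY)
2. WD ←   (far: WY; near: HD,HY,WD)
3. HD+HY → (far: HD,HY,WY; near: WD)
4. HD ←   (far: HY,WY; near: HD,WD)  — HD returns, since WD is alone on near bank
5. HD+WD → (far: all four; near: empty)
Every state respects the constraint.
Minimum trips = 5

5


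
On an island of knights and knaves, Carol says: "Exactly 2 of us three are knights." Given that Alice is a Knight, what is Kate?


Carol claims exactly 2 knights among Carol, Alice, Kate.
Given: Alice is a Knight.

Case 1: Carol is a Knight (tells truth)
  Then exactly 2 of the three are knights.
  Counting Carol, Alice: 2 knight(s) so far. Need 0 more → Kate = Knave.
Case 2: Carol is a Knave (lies)
  Then the count is NOT 2.
  If Kate = Knight, count = 2 = 2 → claim would be true, contradicts lie.
  If Kate = Knave, count = 1 ≠ 2 → lie confirmed ✓

Kate is a Knave.

Knave


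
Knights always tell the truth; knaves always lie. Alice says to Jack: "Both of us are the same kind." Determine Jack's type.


Alice says: "Both of us are the same kind."
Case 1: Alice is a Knight (truth-teller)
  Statement is true → they ARE the same → Jack is also a Knight
Case 2: Alice is a Knave (liar)
  Statement is false → they are NOT the same → Jack is a Knight
In both cases, Jack is a Knight.

Knight


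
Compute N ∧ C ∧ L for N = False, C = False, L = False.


N = False, C = False, L = False
Step 1: N ∧ C = False AND False = False
Step 2: (False) ∧ L = (False) AND False = False
AND is true only when ALL operands are true.

False


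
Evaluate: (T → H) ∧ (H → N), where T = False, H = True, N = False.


T = False, H = True, N = False
Step 1: T → H is false only when T=True and H=False. Result: True
Step 2: H → N is false only when H=True and N=False. Result: False
Step 3: True ∧ False = False

False


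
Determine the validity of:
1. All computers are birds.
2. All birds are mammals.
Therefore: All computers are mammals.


Premise 1: All computers are birds.
Premise 2: All birds are mammals.
Conclusion: All computers are mammals.
Barbara syllogism (AAA-1): All A are B, All B are C → All A are C.
Middle term (birds) distributed in premise 2.

Valid


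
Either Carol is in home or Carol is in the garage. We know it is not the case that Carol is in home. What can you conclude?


Disjunctive syllogism: P ∨ Q, ¬P ⊢ Q
Disjunction: Carol is in home ∨ Carol is in the garage
We know it is not the case that Carol is in home.
By disjunctive syllogism, the other disjunct must be true.

Carol is in the garage


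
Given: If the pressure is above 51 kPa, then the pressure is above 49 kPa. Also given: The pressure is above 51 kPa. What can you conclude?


Modus ponens: P → Q, P ⊢ Q
P: the pressure is above 51 kPa
Q: the pressure is above 49 kPa
We have P → Q and P is true.
By modus ponens, Q must be true.

The pressure is above 49 kPa


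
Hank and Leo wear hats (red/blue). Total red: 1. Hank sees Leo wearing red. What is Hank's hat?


Total red = 1, Leo = red
Red accounted for: 1
Remaining for Hank: 0
Hank's hat is blue.

blue


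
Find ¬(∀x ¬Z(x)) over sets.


Original: ∀x ¬Z(x)
Rule: ¬∀→∃, ¬∃→∀, negate predicate.
Negation: ∃x Z(x)

∃x Z(x)


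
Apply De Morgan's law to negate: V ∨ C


De Morgan's law: ¬(P ∨ Q) ≡ ¬P ∧ ¬Q
¬(V ∨ C) = ¬V ∧ ¬C

¬V ∧ ¬C


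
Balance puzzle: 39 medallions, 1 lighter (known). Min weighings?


Each weighing has 3 outcomes (left heavy / balance / right heavy), so k weighings distinguish at most 3^k cases; splitting into three near-equal groups achieves this.
Need 3^k ≥ 39: 3^3 = 27 < 39 ≤ 3^4 = 81
k = ⌈log₃(39)⌉ = 4

4


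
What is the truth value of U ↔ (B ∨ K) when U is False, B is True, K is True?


U = False, B = True, K = True
Step 1: B ∨ K = True OR True = True
Step 2: U ↔ (True): true when both sides have same truth value.
Result: False ↔ True = False

False


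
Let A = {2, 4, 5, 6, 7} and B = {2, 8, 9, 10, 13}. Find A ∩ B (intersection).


A = {2, 4, 5, 6, 7}
B = {2, 8, 9, 10, 13}
Operation: intersection
Elements in both: 2

{2}


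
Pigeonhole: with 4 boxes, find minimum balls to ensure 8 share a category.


Pigeonhole: to guarantee k in one of n categories, need (k-1)×n + 1.
k = 8, n = 4
Minimum = (8-1) × 4 + 1 = 7 × 4 + 1

29


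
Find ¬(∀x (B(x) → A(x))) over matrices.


Original: ∀x (B(x) → A(x))
Rule: ¬∀→∃, ¬∃→∀, negate predicate.
Negation: ∃x (B(x) ∧ ¬A(x))

∃x (B(x) ∧ ¬A(x))


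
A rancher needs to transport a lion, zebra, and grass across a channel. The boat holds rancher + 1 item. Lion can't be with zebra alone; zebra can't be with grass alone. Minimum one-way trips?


1. rancher+zebra → 2. rancher ← 3. rancher+lion → 4. rancher+zebra ← 5. rancher+grass → 6. rancher ← 7. rancher+zebra →
Minimum trips = 7

7


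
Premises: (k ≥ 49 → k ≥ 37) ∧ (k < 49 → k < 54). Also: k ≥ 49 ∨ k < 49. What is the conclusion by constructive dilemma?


Constructive dilemma: (P → Q) ∧ (R → S), P ∨ R ⊢ Q ∨ S
Premise 1: k ≥ 49 → k ≥ 37
Premise 2: k < 49 → k < 54
Premise 3: k ≥ 49 ∨ k < 49
Case 1: Assuming k ≥ 49, then by Premise 1, k ≥ 37.
Case 2: Assuming k < 49, then by Premise 2, k < 54.
Since one of k ≥ 49 or k < 49 must hold, we get k ≥ 37 or k < 54.

k ≥ 37 or k < 54.


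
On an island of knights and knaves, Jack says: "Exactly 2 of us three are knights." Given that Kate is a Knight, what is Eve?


Jack claims exactly 2 knights among Jack, Kate, Eve.
Given: Kate is a Knight.

Case 1: Jack is a Knight (tells truth)
  Then exactly 2 of the three are knights.
  Counting Jack, Kate: 2 knight(s) so far. Need 0 more → Eve = Knave.
Case 2: Jack is a Knave (lies)
  Then the count is NOT 2.
  If Eve = Knight, count = 2 = 2 → claim would be true, contradicts lie.
  If Eve = Knave, count = 1 ≠ 2 → lie confirmed ✓

Eve is a Knave.

Knave


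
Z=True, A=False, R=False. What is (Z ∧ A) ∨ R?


Z = True, A = False, R = False
Expression: (Z ∧ A) ∨ R
Step 1: Z ∧ A = True AND False = False
Step 2: (False) ∨ R = False OR False = False

False


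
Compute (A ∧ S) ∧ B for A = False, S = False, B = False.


A = False, S = False, B = False
Step 1: A ∧ S = False AND False = False
Step 2: False ∧ B = False AND False = False
AND is true only when ALL operands are true.

False


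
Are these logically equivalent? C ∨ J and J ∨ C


Expression 1: C ∨ J
Expression 2: J ∨ C
Truth table (C J | Expr1 Expr2):
  T T |   T     T
  T F |   T     T
  F T |   T     T
  F F |   F     F
All 4 rows agree, so the expressions are logically equivalent.

Yes


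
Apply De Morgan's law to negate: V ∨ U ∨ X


De Morgan's law: ¬(P ∨ Q ∨ R) ≡ ¬P ∧ ¬Q ∧ ¬R
¬(V ∨ U ∨ X) = ¬V ∧ ¬U ∧ ¬X

¬V ∧ ¬U ∧ ¬X


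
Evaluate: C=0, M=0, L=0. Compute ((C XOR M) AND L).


C XOR M = 0^0 = 0
0 AND 0 = 0

0


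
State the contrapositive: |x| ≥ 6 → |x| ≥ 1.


Original: If |x| ≥ 6, then |x| ≥ 1
Contrapositive: If ¬Q, then ¬P
Negate Q: not (|x| ≥ 1)
Negate P: not (|x| ≥ 6)

If not (|x| ≥ 1), then not (|x| ≥ 6).


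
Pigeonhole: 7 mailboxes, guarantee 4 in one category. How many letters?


Pigeonhole: to guarantee k in one of n categories, need (k-1)×n + 1.
k = 4, n = 7
Minimum = (4-1) × 7 + 1 = 3 × 7 + 1

22


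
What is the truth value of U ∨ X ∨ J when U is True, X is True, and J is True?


U = True, X = True, J = True
Step 1: U ∨ X = True OR True = True
Step 2: True ∨ J = True OR True = True
OR is true when at least one operand is true.

True


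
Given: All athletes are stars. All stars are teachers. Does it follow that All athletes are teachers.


Premise 1: All athletes are stars.
Premise 2: All stars are teachers.
Conclusion: All athletes are teachers.
Barbara syllogism (AAA-1): All A are B, All B are C → All A are C.
Middle term (stars) distributed in premise 2.

Valid


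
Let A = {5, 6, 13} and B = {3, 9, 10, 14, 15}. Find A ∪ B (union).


A = {5, 6, 13}
B = {3, 9, 10, 14, 15}
Operation: union
All elements combined: 3, 5, 6, 9, 10, 13, 14, 15

{3, 5, 6, 9, 10, 13, 14, 15}


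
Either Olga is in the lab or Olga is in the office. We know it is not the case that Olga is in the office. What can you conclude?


Disjunctive syllogism: P ∨ Q, ¬P ⊢ Q
Disjunction: Olga is in the lab ∨ Olga is in the office
We know it is not the case that Olga is in the office.
By disjunctive syllogism, the other disjunct must be true.

Olga is in the lab


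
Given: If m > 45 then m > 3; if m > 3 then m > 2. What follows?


Hypothetical syllogism: P → Q, Q → R ⊢ P → R
Premise 1: m > 45 → m > 3
Premise 2: m > 3 → m > 2
Chain the implications: the middle term (m > 3) links the two.
Conclusion: If m > 45, then m > 2.

If m > 45, then m > 2.


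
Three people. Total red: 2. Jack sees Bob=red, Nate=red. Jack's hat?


Total red = 2, seen red = 2
Own red = 2 - 2 = 0
Jack's hat is blue.

blue


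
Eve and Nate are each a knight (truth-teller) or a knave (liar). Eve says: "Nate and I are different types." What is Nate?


Eve says: "Nate and I are different types."
Case 1: Eve is a Knight (truth-teller)
  Statement is true → they ARE different → Nate is a Knave
Case 2: Eve is a Knave (liar)
  Statement is false → they are NOT different → Nate is a Knave
In both cases, Nate is a Knave.

Knave


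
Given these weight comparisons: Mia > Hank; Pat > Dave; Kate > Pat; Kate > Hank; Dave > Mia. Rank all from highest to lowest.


Constraints: Mia > Hank; Pat > Dave; Kate > Pat; Kate > Hank; Dave > Mia
Method: at each step, the next-highest is the one remaining person who never appears on the smaller side of a constraint between remaining people.
  Step 1: remaining {Kate, Mia, Hank, Dave, Pat}; on the smaller side: {Mia, Hank, Dave, Pat} → Kate is next (Kate > Pat; Kate > Hank).
  Step 2: remaining {Mia, Hank, Dave, Pat}; on the smaller side: {Mia, Hank, Dave} → Pat is next (Pat > Dave).
  Step 3: remaining {Mia, Hank, Dave}; on the smaller side: {Mia, Hank} → Dave is next (Dave > Mia).
  Step 4: remaining {Mia, Hank}; on the smaller side: {Hank} → Mia is next (Mia > Hank).
  Step 5: only Hank remains → lowest.
Final ranking (highest to lowest):

Kate > Pat > Dave > Mia > Hank


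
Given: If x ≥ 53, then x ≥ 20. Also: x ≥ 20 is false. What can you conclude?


Modus tollens: P → Q, ¬Q ⊢ ¬P
P: x ≥ 53
Q: x ≥ 20
We have P → Q and Q is false.
By modus tollens, P must be false.

It is not the case that x ≥ 53


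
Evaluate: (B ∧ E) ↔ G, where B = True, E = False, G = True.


B = True, E = False, G = True
Step 1: B ∧ E = True AND False = False
Step 2: (False) ↔ G: true when both sides have same truth value.
Result: False ↔ True = False

False


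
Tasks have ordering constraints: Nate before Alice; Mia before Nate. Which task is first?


Constraints: Nate before Alice; Mia before Nate
The first task can have nothing scheduled before it, so it must never appear on the right of a 'before'.
Tasks appearing after some 'before': Alice, Nate.
The only task not in that list is Mia → it is first.

Mia


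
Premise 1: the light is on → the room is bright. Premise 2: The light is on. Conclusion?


Modus ponens: P → Q, P ⊢ Q
P: the light is on
Q: the room is bright
We have P → Q and P is true.
By modus ponens, Q must be true.

The room is bright


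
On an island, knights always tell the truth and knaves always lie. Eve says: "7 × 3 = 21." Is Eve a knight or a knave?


Statement: "7 × 3 = 21."
Actual: 7 × 3 = 21
Claimed: 21
Statement is TRUE → Eve tells the truth → Knight

Knight


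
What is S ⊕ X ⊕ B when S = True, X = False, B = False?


S = True, X = False, B = False
Step 1: S ⊕ X = True XOR False = True
Step 2: True ⊕ B = True XOR False = True
XOR is true when an odd number of operands are true.

True


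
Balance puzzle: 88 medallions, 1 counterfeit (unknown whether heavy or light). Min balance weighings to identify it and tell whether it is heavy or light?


Let n = 88. 176 possibilities (n medallions × lighter/heavier); each weighing has 3 outcomes.
Bound for k weighings: say the first weighing puts j medallions on each pan. If it tips, the 2j weighed medallions remain suspects (each with a known direction) and k-1 weighings give 3^(k-1) outcomes; 3^(k-1) is odd, so 2j ≤ 3^(k-1) - 1. If it balances, the n - 2j unweighed medallions remain with direction unknown: 2(n - 2j) ≤ 3^(k-1) - 1 by the same parity argument. Adding, n ≤ (3^(k-1) - 1) + (3^(k-1) - 1)/2 = (3^k - 3)/2, and the classical three-group strategy achieves this (3 medallions in 2 weighings, 12 in 3, 39 in 4, 120 in 5).
So we need the smallest k with (3^k - 3)/2 ≥ 88.
k = 4: (3^4 - 3)/2 = 39 < 88 ✗
k = 5: (3^5 - 3)/2 = 120 ≥ 88 ✓

5


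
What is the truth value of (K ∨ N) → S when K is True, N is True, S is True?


K = True, N = True, S = True
Step 1: K ∨ N = True OR True = True
Step 2: (True) → S: false only when antecedent=True and S=False.
Result: True

True


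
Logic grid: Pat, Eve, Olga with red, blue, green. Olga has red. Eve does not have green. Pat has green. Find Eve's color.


From clues:
  Olga → red
  Pat → green
By elimination, Eve gets the remaining.

blue


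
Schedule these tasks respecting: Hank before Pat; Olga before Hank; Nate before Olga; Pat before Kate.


Constraints: Hank before Pat; Olga before Hank; Nate before Olga; Pat before Kate
Method: repeatedly schedule the remaining task that has no remaining task required before it.
  Step 1: remaining {Nate, Hank, Kate, Olga, Pat}; every task except Nate still has a predecessor pending → schedule Nate.
  Step 2: remaining {Hank, Kate, Olga, Pat}; every task except Olga still has a predecessor pending → schedule Olga.
  Step 3: remaining {Hank, Kate, Pat}; every task except Hank still has a predecessor pending → schedule Hank.
  Step 4: remaining {Kate, Pat}; every task except Pat still has a predecessor pending → schedule Pat.
  Step 5: only Kate remains → schedule Kate.
Resulting order:

Nate → Olga → Hank → Pat → Kate


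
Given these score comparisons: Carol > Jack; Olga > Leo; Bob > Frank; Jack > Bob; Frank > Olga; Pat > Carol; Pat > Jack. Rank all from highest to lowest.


Constraints: Carol > Jack; Olga > Leo; Bob > Frank; Jack > Bob; Frank > Olga; Pat > Carol; Pat > Jack
Method: at each step, the next-highest is the one remaining person who never appears on the smaller side of a constraint between remaining people.
  Step 1: remaining {Olga, Leo, Jack, Carol, Frank, Pat, Bob}; on the smaller side: {Olga, Leo, Jack, Carol, Frank, Bob} → Pat is next (Pat > Carol; Pat > Jack).
  Step 2: remaining {Olga, Leo, Jack, Carol, Frank, Bob}; on the smaller side: {Olga, Leo, Jack, Frank, Bob} → Carol is next (Carol > Jack).
  Step 3: remaining {Olga, Leo, Jack, Frank, Bob}; on the smaller side: {Olga, Leo, Frank, Bob} → Jack is next (Jack > Bob).
  Step 4: remaining {Olga, Leo, Frank, Bob}; on the smaller side: {Olga, Leo, Frank} → Bob is next (Bob > Frank).
  Step 5: remaining {Olga, Leo, Frank}; on the smaller side: {Olga, Leo} → Frank is next (Frank > Olga).
  Step 6: remaining {Olga, Leo}; on the smaller side: {Leo} → Olga is next (Olga > Leo).
  Step 7: only Leo remains → lowest.
Final ranking (highest to lowest):

Pat > Carol > Jack > Bob > Frank > Olga > Leo


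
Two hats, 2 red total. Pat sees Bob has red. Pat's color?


Total red = 2, Bob = red
Red accounted for: 1
Remaining for Pat: 1
Pat's hat is red.

red


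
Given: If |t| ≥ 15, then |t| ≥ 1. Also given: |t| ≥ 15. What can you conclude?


Modus ponens: P → Q, P ⊢ Q
P: |t| ≥ 15
Q: |t| ≥ 1
We have P → Q and P is true.
By modus ponens, Q must be true.

|t| ≥ 1


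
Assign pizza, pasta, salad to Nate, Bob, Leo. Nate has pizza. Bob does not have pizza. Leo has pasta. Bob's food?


From clues:
  Leo → pasta
  Nate → pizza
By elimination, Bob gets the remaining.

salad


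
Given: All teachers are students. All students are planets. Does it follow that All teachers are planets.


Premise 1: All teachers are students.
Premise 2: All students are planets.
Conclusion: All teachers are planets.
Barbara syllogism (AAA-1): All A are B, All B are C → All A are C.
Middle term (students) distributed in premise 2.

Valid


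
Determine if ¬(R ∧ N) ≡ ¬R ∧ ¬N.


Expression 1: ¬(R ∧ N)
Expression 2: ¬R ∧ ¬N
Truth table (R N | Expr1 Expr2):
  T T |   F     F
  T F |   T     F   ← differ
  F T |   T     F   ← differ
  F F |   T     T
Counterexample: R=T, N=F gives Expr1 = T but Expr2 = F, so the expressions are NOT logically equivalent.

No


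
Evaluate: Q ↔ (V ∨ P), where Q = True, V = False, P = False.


Q = True, V = False, P = False
Step 1: V ∨ P = False OR False = False
Step 2: Q ↔ (False): true when both sides have same truth value.
Result: True ↔ False = False

False


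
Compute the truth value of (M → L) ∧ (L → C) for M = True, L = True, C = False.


M = True, L = True, C = False
Step 1: M → L is false only when M=True and L=False. Result: True
Step 2: L → C is false only when L=True and C=False. Result: False
Step 3: True ∧ False = False

False


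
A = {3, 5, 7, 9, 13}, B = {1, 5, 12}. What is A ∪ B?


A = {3, 5, 7, 9, 13}
B = {1, 5, 12}
Operation: union
All elements combined: 1, 3, 5, 7, 9, 12, 13

{1, 3, 5, 7, 9, 12, 13}


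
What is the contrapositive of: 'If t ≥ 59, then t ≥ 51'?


Original: If t ≥ 59, then t ≥ 51
Contrapositive: If ¬Q, then ¬P
Negate Q: not (t ≥ 51)
Negate P: not (t ≥ 59)

If not (t ≥ 51), then not (t ≥ 59).


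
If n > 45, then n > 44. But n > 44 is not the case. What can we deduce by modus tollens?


Modus tollens: P → Q, ¬Q ⊢ ¬P
P: n > 45
Q: n > 44
We have P → Q and Q is false.
By modus tollens, P must be false.

It is not the case that n > 45


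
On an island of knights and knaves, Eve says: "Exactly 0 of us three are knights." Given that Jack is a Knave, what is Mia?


Eve claims exactly 0 knights among Eve, Jack, Mia.
Given: Jack is a Knave.

Case 1: Eve is a Knight (tells truth)
  Then exactly 0 of the three are knights.
  Counting Eve, Jack: 1 knight(s) so far. Need -1 more → impossible.
Case 2: Eve is a Knave (lies)
  Then the count is NOT 0.
  If Mia = Knave, count = 0 = 0 → claim would be true, contradicts lie.
  If Mia = Knight, count = 1 ≠ 0 → lie confirmed ✓

Mia is a Knight.

Knight


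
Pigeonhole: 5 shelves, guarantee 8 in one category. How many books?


Pigeonhole: to guarantee k in one of n categories, need (k-1)×n + 1.
k = 8, n = 5
Minimum = (8-1) × 5 + 1 = 7 × 5 + 1

36


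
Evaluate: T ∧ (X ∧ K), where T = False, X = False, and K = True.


T = False, X = False, K = True
Step 1: X ∧ K = False AND True = False
Step 2: T ∧ False = False AND False = False
AND is true only when ALL operands are true.

False


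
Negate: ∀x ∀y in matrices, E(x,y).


Original: ∀x ∀y E(x,y)
Rule: ¬∀→∃, ¬∃→∀, negate predicate.
Negation: ∃x ∃y ¬E(x,y)

∃x ∃y ¬E(x,y)


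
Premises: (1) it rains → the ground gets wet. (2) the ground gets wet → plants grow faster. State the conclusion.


Hypothetical syllogism: P → Q, Q → R ⊢ P → R
Premise 1: it rains → the ground gets wet
Premise 2: the ground gets wet → plants grow faster
Chain the implications: the middle term (the ground gets wet) links the two.
Conclusion: If it rains, then plants grow faster.

If it rains, then plants grow faster.


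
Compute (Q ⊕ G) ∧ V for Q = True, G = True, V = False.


Q = True, G = True, V = False
Step 1: Q ⊕ G = True XOR True = False
Step 2: False ∧ V = False AND False = False
XOR true when exactly one of Q,G is true; then AND with V.

False


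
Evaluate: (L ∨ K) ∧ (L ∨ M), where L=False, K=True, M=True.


L = False, K = True, M = True
Expression: (L ∨ K) ∧ (L ∨ M)
Step 1: L ∨ K = False OR True = True
Step 2: L ∨ M = False OR True = True
Step 3: (True) ∧ (True) = True AND True = True

True


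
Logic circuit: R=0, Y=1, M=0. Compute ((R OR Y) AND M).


R OR Y = 0|1 = 1
1 AND 0 = 0

0


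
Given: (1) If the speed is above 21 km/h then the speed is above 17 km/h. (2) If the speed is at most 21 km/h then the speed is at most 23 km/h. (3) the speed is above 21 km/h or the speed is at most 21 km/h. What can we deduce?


Constructive dilemma: (P → Q) ∧ (R → S), P ∨ R ⊢ Q ∨ S
Premise 1: the speed is above 21 km/h → the speed is above 17 km/h
Premise 2: the speed is at most 21 km/h → the speed is at most 23 km/h
Premise 3: the speed is above 21 km/h ∨ the speed is at most 21 km/h
Case 1: Assuming the speed is above 21 km/h, then by Premise 1, the speed is above 17 km/h.
Case 2: Assuming the speed is at most 21 km/h, then by Premise 2, the speed is at most 23 km/h.
Since one of the speed is above 21 km/h or the speed is at most 21 km/h must hold, we get the speed is above 17 km/h or the speed is at most 23 km/h.

The speed is above 17 km/h or the speed is at most 23 km/h.


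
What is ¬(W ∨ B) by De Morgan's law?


De Morgan's law: ¬(P ∨ Q) ≡ ¬P ∧ ¬Q
¬(W ∨ B) = ¬W ∧ ¬B

¬W ∧ ¬B


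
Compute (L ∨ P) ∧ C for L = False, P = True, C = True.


L = False, P = True, C = True
Step 1: L ∨ P = False OR True = True
Step 2: True ∧ C = True AND True = True
OR is true when at least one operand is true; AND requires both.

True


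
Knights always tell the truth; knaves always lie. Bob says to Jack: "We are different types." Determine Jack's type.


Bob says: "We are different types."
Case 1: Bob is a Knight (truth-teller)
  Statement is true → they ARE different → Jack is a Knave
Case 2: Bob is a Knave (liar)
  Statement is false → they are NOT different → Jack is a Knave
In both cases, Jack is a Knave.

Knave


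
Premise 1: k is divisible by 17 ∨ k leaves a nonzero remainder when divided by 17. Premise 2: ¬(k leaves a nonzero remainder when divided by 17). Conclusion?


Disjunctive syllogism: P ∨ Q, ¬P ⊢ Q
Disjunction: k is divisible by 17 ∨ k leaves a nonzero remainder when divided by 17
We know it is not the case that k leaves a nonzero remainder when divided by 17.
By disjunctive syllogism, the other disjunct must be true.

k is divisible by 17


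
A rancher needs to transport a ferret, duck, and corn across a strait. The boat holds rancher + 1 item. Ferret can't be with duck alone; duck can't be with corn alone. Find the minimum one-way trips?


1. rancher+duck → 2. rancher ← 3. rancher+ferret → 4. rancher+duck ← 5. rancher+corn → 6. rancher ← 7. rancher+duck →
Minimum trips = 7

7


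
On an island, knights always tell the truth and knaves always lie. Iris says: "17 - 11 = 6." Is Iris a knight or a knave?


Statement: "17 - 11 = 6."
Actual: 17 - 11 = 6
Claimed: 6
Statement is TRUE → Iris tells the truth → Knight

Knight


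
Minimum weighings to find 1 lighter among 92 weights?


Each weighing has 3 outcomes (left heavy / balance / right heavy), so k weighings distinguish at most 3^k cases; splitting into three near-equal groups achieves this.
Need 3^k ≥ 92: 3^4 = 81 < 92 ≤ 3^5 = 243
k = ⌈log₃(92)⌉ = 5

5


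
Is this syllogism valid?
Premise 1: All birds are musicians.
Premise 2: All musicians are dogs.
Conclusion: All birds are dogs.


Premise 1: All birds are musicians.
Premise 2: All musicians are dogs.
Conclusion: All birds are dogs.
Barbara syllogism (AAA-1): All A are B, All B are C → All A are C.
Middle term (musicians) distributed in premise 2.

Valid


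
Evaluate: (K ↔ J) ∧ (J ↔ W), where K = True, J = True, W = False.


K = True, J = True, W = False
Step 1: K ↔ J is true when K and J have the same value. Result: True
Step 2: J ↔ W is true when J and W have the same value. Result: False
Step 3: True ∧ False = False

False


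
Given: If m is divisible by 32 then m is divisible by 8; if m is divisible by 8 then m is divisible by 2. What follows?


Hypothetical syllogism: P → Q, Q → R ⊢ P → R
Premise 1: m is divisible by 32 → m is divisible by 8
Premise 2: m is divisible by 8 → m is divisible by 2
Chain the implications: the middle term (m is divisible by 8) links the two.
Conclusion: If m is divisible by 32, then m is divisible by 2.

If m is divisible by 32, then m is divisible by 2.


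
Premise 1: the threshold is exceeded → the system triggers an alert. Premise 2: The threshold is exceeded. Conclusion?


Modus ponens: P → Q, P ⊢ Q
P: the threshold is exceeded
Q: the system triggers an alert
We have P → Q and P is true.
By modus ponens, Q must be true.

The system triggers an alert


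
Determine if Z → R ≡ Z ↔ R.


Expression 1: Z → R
Expression 2: Z ↔ R
Truth table (Z R | Expr1 Expr2):
  T T |   T     T
  T F |   F     F
  F T |   T     F   ← differ
  F F |   T     T
Counterexample: Z=F, R=T gives Expr1 = T but Expr2 = F, so the expressions are NOT logically equivalent.

No


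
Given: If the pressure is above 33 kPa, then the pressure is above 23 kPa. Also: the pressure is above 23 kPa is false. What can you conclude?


Modus tollens: P → Q, ¬Q ⊢ ¬P
P: the pressure is above 33 kPa
Q: the pressure is above 23 kPa
We have P → Q and Q is false.
By modus tollens, P must be false.

It is not the case that the pressure is above 33 kPa


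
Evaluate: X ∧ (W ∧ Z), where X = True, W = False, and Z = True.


X = True, W = False, Z = True
Step 1: W ∧ Z = False AND True = False
Step 2: X ∧ False = True AND False = False
AND is true only when ALL operands are true.

False


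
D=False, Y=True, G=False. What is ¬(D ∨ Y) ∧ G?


D = False, Y = True, G = False
Expression: ¬(D ∨ Y) ∧ G
Step 1: D ∨ Y = False OR True = True
Step 2: ¬(D ∨ Y) = NOT True = False
Step 3: (False) ∧ G = False AND False = False

False


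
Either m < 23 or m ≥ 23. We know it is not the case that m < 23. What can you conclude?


Disjunctive syllogism: P ∨ Q, ¬P ⊢ Q
Disjunction: m < 23 ∨ m ≥ 23
We know it is not the case that m < 23.
By disjunctive syllogism, the other disjunct must be true.

m ≥ 23


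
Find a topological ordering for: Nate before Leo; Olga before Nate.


Constraints: Nate before Leo; Olga before Nate
Method: repeatedly schedule the remaining task that has no remaining task required before it.
  Step 1: remaining {Nate, Olga, Leo}; every task except Olga still has a predecessor pending → schedule Olga.
  Step 2: remaining {Nate, Leo}; every task except Nate still has a predecessor pending → schedule Nate.
  Step 3: only Leo remains → schedule Leo.
Resulting order:

Olga → Nate → Leo


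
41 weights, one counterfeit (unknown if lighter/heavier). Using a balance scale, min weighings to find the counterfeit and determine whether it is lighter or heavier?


Let n = 41. 82 possibilities (n weights × lighter/heavier); each weighing has 3 outcomes.
Bound for k weighings: say the first weighing puts j weights on each pan. If it tips, the 2j weighed weights remain suspects (each with a known direction) and k-1 weighings give 3^(k-1) outcomes; 3^(k-1) is odd, so 2j ≤ 3^(k-1) - 1. If it balances, the n - 2j unweighed weights remain with direction unknown: 2(n - 2j) ≤ 3^(k-1) - 1 by the same parity argument. Adding, n ≤ (3^(k-1) - 1) + (3^(k-1) - 1)/2 = (3^k - 3)/2, and the classical three-group strategy achieves this (3 weights in 2 weighings, 12 in 3, 39 in 4, 120 in 5).
So we need the smallest k with (3^k - 3)/2 ≥ 41.
k = 4: (3^4 - 3)/2 = 39 < 41 ✗
k = 5: (3^5 - 3)/2 = 120 ≥ 41 ✓

5


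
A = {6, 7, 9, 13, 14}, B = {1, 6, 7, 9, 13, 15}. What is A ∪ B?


A = {6, 7, 9, 13, 14}
B = {1, 6, 7, 9, 13, 15}
Operation: union
All elements combined: 1, 6, 7, 9, 13, 14, 15

{1, 6, 7, 9, 13, 14, 15}


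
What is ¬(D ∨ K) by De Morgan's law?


De Morgan's law: ¬(P ∨ Q) ≡ ¬P ∧ ¬Q
¬(D ∨ K) = ¬D ∧ ¬K

¬D ∧ ¬K


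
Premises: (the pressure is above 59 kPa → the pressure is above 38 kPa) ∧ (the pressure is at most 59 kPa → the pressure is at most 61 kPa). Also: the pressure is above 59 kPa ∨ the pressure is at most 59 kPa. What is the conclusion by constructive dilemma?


Constructive dilemma: (P → Q) ∧ (R → S), P ∨ R ⊢ Q ∨ S
Premise 1: the pressure is above 59 kPa → the pressure is above 38 kPa
Premise 2: the pressure is at most 59 kPa → the pressure is at most 61 kPa
Premise 3: the pressure is above 59 kPa ∨ the pressure is at most 59 kPa
Case 1: Assuming the pressure is above 59 kPa, then by Premise 1, the pressure is above 38 kPa.
Case 2: Assuming the pressure is at most 59 kPa, then by Premise 2, the pressure is at most 61 kPa.
Since one of the pressure is above 59 kPa or the pressure is at most 59 kPa must hold, we get the pressure is above 38 kPa or the pressure is at most 61 kPa.

The pressure is above 38 kPa or the pressure is at most 61 kPa.


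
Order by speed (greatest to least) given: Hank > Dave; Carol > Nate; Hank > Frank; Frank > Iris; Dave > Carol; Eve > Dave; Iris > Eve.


Constraints: Hank > Dave; Carol > Nate; Hank > Frank; Frank > Iris; Dave > Carol; Eve > Dave; Iris > Eve
Method: at each step, the next-highest is the one remaining person who never appears on the smaller side of a constraint between remaining people.
  Step 1: remaining {Iris, Nate, Eve, Frank, Hank, Dave, Carol}; on the smaller side: {Iris, Nate, Eve, Frank, Dave, Carol} → Hank is next (Hank > Dave; Hank > Frank).
  Step 2: remaining {Iris, Nate, Eve, Frank, Dave, Carol}; on the smaller side: {Iris, Nate, Eve, Dave, Carol} → Frank is next (Frank > Iris).
  Step 3: remaining {Iris, Nate, Eve, Dave, Carol}; on the smaller side: {Nate, Eve, Dave, Carol} → Iris is next (Iris > Eve).
  Step 4: remaining {Nate, Eve, Dave, Carol}; on the smaller side: {Nate, Dave, Carol} → Eve is next (Eve > Dave).
  Step 5: remaining {Nate, Dave, Carol}; on the smaller side: {Nate, Carol} → Dave is next (Dave > Carol).
  Step 6: remaining {Nate, Carol}; on the smaller side: {Nate} → Carol is next (Carol > Nate).
  Step 7: only Nate remains → lowest.
Final ranking (highest to lowest):

Hank > Frank > Iris > Eve > Dave > Carol > Nate


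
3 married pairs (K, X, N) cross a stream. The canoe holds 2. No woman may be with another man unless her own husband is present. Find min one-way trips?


Label couples K, X, N (H = husband, W = wife).
Counting alone: 6 people, the canoe carries 2 and someone must bring it back, so each round trip nets at most +1 on the far side until the last crossing → at least 9 trips. The jealousy constraint makes 9 impossible; the shortest valid schedule has 11:
1. WK+WX →  (far: WK,WX; near: HK,HX,HN,WN)
2. WK ←       (far: WX; near: HK,HX,HN,WK,WN)
3. WK+WN →  (far: WK,WX,WN; near: HK,HX,HN)
4. WK ←       (far: WX,WN; near: HK,HX,HN,WK)
5. HX+HN →  (far: HX,WX,HN,WN; near: HK,WK)
6. HX+WX ←  (far: HN,WN; near: HK,WK,HX,WX)
7. HK+HX →  (far: HK,HX,HN,WN; near: WK,WX)
8. WN ←       (far: HK,HX,HN; near: WK,WX,WN)
9. WK+WX →  (far: HK,WK,HX,WX,HN; near: WN)
10. HN ←      (far: HK,WK,HX,WX; near: HN,WN)
11. HN+WN → (far: all six; near: empty)
In every state each wife is either with her husband or with no other man.
Minimum trips = 11

11


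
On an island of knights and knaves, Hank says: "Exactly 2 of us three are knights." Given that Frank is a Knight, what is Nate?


Hank claims exactly 2 knights among Hank, Frank, Nate.
Given: Frank is a Knight.

Case 1: Hank is a Knight (tells truth)
  Then exactly 2 of the three are knights.
  Counting Hank, Frank: 2 knight(s) so far. Need 0 more → Nate = Knave.
Case 2: Hank is a Knave (lies)
  Then the count is NOT 2.
  If Nate = Knight, count = 2 = 2 → claim would be true, contradicts lie.
  If Nate = Knave, count = 1 ≠ 2 → lie confirmed ✓

Nate is a Knave.

Knave


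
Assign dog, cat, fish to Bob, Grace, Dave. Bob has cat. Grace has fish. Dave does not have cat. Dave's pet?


From clues:
  Grace → fish
  Bob → cat
By elimination, Dave gets the remaining.

dog


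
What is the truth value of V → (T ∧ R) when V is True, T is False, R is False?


V = True, T = False, R = False
Step 1: T ∧ R = False AND False = False
Step 2: V → (False): false only when V=True and consequent=False.
Result: False

False


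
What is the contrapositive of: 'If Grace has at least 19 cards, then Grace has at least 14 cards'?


Original: If Grace has at least 19 cards, then Grace has at least 14 cards
Contrapositive: If ¬Q, then ¬P
Negate Q: not (Grace has at least 14 cards)
Negate P: not (Grace has at least 19 cards)

If not (Grace has at least 14 cards), then not (Grace has at least 19 cards).


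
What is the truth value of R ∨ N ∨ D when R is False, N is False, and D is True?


R = False, N = False, D = True
Step 1: R ∨ N = False OR False = False
Step 2: False ∨ D = False OR True = True
OR is true when at least one operand is true.

True


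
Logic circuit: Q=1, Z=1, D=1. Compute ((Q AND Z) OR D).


Q AND Z = 1&1 = 1
1 OR 1 = 1

1


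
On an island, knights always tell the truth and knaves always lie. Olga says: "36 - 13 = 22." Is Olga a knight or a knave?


Statement: "36 - 13 = 22."
Actual: 36 - 13 = 23
Claimed: 22
Statement is FALSE → Olga lies → Knave

Knave


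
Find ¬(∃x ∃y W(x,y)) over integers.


Original: ∃x ∃y W(x,y)
Rule: ¬∀→∃, ¬∃→∀, negate predicate.
Negation: ∀x ∀y ¬W(x,y)

∀x ∀y ¬W(x,y)


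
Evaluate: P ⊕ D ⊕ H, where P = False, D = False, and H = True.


P = False, D = False, H = True
Step 1: P ⊕ D = False XOR False = False
Step 2: False ⊕ H = False XOR True = True
XOR is true when an odd number of operands are true.

True


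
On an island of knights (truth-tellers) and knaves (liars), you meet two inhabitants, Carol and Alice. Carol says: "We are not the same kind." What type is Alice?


Carol says: "We are not the same kind."
Case 1: Carol is a Knight (truth-teller)
  Statement is true → they ARE different → Alice is a Knave
Case 2: Carol is a Knave (liar)
  Statement is false → they are NOT different → Alice is a Knave
In both cases, Alice is a Knave.

Knave


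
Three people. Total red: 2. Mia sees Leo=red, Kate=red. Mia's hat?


Total red = 2, seen red = 2
Own red = 2 - 2 = 0
Mia's hat is blue.

blue


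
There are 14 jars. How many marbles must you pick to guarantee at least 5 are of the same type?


Pigeonhole: to guarantee k in one of n categories, need (k-1)×n + 1.
k = 5, n = 14
Minimum = (5-1) × 14 + 1 = 4 × 14 + 1

57


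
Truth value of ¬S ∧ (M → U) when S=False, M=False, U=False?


S = False, M = False, U = False
Expression: ¬S ∧ (M → U)
Step 1: ¬S = NOT False = True
Step 2: M → U = False → False (false only if M=True, U=False) = True
Step 3: (True) ∧ (True) = True AND True = True

True


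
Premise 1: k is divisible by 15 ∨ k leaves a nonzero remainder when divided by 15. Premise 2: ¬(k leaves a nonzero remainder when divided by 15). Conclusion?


Disjunctive syllogism: P ∨ Q, ¬P ⊢ Q
Disjunction: k is divisible by 15 ∨ k leaves a nonzero remainder when divided by 15
We know it is not the case that k leaves a nonzero remainder when divided by 15.
By disjunctive syllogism, the other disjunct must be true.

k is divisible by 15
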